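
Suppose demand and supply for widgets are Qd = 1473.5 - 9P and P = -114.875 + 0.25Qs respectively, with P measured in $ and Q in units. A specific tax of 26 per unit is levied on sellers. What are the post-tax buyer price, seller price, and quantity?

Rewriting in direct form: Qs = 459.5 + 4P.
With a tax of 26 on sellers, they supply based on the net price P_s = P_b - 26, so Qs = 355.5 + 4P_b.
Set Qd = Qs: 1473.5 - 9P_b = 355.5 + 4P_b, so 1118 = 13P_b and P_b = 86.
Then P_s = 86 - 26 = 60 and Q = 1473.5 - 9(86) = 699.5.

P_b = 86, P_s = 60, Q = 699.5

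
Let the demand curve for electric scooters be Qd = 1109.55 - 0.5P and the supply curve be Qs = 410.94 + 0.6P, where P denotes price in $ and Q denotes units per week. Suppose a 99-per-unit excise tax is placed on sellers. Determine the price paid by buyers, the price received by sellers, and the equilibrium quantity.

With a tax of 99 on sellers, they supply based on the net price P_s = P_b - 99, so Qs = 351.54 + 0.6P_b.
Market clearing requires 1109.55 - 0.5P_b = 351.54 + 0.6P_b; hence 758.01 = 1.1P_b and P_b = 689.1.
So P_s = 590.1 and the quantity traded is Q = 1109.55 - 0.5(689.1) = 765.

P_b = 689.1, P_s = 590.1, Q = 765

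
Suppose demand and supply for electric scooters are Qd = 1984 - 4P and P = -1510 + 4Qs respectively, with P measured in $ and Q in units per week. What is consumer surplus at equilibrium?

Consumer surplus = 27848

In direct form, Qs = 377.5 + 0.25P.
The market clears where 1984 - 4P = 377.5 + 0.25P. Rearranging, 4.25P = 1606.5, hence P* = 378.
Substitute back: Q* = 1984 - 4(378) = 472.
Demand choke price (Qd = 0): P = 1984/4 = 496. Consumer surplus = ½ × (496 - 378) × 472 = 27848.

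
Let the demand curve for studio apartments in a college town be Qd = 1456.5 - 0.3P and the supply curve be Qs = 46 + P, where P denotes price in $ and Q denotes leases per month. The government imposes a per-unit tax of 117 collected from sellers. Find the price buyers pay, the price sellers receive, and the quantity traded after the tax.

P_b = 1175, P_s = 1058, Q = 1104

Sellers keep P_s = P_b - 117 per unit, so supply in terms of the buyer price is Qs = -71 + P_b.
Set Qd = Qs: 1456.5 - 0.3P_b = -71 + P_b, so 1527.5 = 1.3P_b and P_b = 1175.
Then P_s = 1175 - 117 = 1058 and Q = 1456.5 - 0.3(1175) = 1104.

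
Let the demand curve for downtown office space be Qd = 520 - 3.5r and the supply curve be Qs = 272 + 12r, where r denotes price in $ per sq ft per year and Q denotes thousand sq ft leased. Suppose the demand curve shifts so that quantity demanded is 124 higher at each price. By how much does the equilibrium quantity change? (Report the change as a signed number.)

ΔQ = 96

The market clears where 520 - 3.5r = 272 + 12r. Rearranging, 15.5r = 248, hence r* = 16.
Then Q* = 520 - 3.5(16) = 464.
After the shift, demand is Qd = 644 - 3.5r.
The new intersection has 372 = 15.5r, i.e. r = 24, Q = 560.
ΔQ = 560 - 464 = 96.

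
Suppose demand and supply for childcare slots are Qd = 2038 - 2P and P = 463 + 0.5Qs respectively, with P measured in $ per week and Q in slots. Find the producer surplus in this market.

Solving each curve for Q: Qs = -926 + 2P.
Equating demand and supply, 2038 - 2P = -926 + 2P gives 4P = 2964, so P* = 741.
Then Q* = 2038 - 2(741) = 556.
Supply choke price (Qs = 0): P = 463. Producer surplus = ½ × (741 - 463) × 556 = 77284.

Producer surplus = 77284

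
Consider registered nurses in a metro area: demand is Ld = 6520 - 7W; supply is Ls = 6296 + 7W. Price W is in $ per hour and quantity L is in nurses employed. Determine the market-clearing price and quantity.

W* = 16, L* = 6408

At equilibrium Ld = Ls, so 6520 - 7W = 6296 + 7W; collecting terms, 224 = 14W and W* = 16.
From the demand curve, L* = 6520 - 7(16) = 6408.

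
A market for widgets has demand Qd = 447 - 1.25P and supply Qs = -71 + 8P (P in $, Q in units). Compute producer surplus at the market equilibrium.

Set Qd = Qs: 447 - 1.25P = -71 + 8P, so 518 = 9.25P and P* = 56.
Substitute back: Q* = 447 - 1.25(56) = 377.
Supply choke price (Qs = 0): P = 8.875. Producer surplus = ½ × (56 - 8.875) × 377 = 8883.0625.

Producer surplus = 8883.0625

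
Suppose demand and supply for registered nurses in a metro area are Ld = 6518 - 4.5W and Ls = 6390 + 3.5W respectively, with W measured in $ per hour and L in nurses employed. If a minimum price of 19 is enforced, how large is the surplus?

Surplus = 24

With W fixed at 19, quantity demanded is 6432.5 and quantity supplied is 6456.5.
Surplus = Ls - Ld = 6456.5 - 6432.5 = 24.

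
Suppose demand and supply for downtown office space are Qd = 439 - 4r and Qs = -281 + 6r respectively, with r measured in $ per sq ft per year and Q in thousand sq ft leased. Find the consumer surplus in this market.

The market clears where 439 - 4r = -281 + 6r. Rearranging, 10r = 720, hence r* = 72.
From the demand curve, Q* = 439 - 4(72) = 151.
Demand choke price (Qd = 0): r = 439/4 = 109.75. Consumer surplus = ½ × (109.75 - 72) × 151 = 2850.125.

Consumer surplus = 2850.125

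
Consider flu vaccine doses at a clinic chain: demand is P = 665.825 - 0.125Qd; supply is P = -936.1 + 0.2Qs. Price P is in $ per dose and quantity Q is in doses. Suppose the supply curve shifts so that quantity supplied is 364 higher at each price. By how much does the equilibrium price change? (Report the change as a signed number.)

ΔP = -28

Inverting to quantity form: Qd = 5326.6 - 8P and Qs = 4680.5 + 5P.
Set Qd = Qs: 5326.6 - 8P = 4680.5 + 5P, so 646.1 = 13P and P* = 49.7.
Substitute back: Q* = 5326.6 - 8(49.7) = 4929.
After the shift, supply is Qs = 5044.5 + 5P.
Re-solving, 13P = 282.1 gives P = 21.7 and Q = 5153.
ΔP = 21.7 - 49.7 = -28.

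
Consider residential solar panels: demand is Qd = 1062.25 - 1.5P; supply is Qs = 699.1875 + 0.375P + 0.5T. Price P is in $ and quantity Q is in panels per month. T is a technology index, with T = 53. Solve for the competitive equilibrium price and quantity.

With T = 53, supply is Qs = 725.6875 + 0.375P.
Equating demand and supply, 1062.25 - 1.5P = 725.6875 + 0.375P gives 1.875P = 336.5625, so P* = 179.5.
Substitute back: Q* = 1062.25 - 1.5(179.5) = 793.

P* = 179.5, Q* = 793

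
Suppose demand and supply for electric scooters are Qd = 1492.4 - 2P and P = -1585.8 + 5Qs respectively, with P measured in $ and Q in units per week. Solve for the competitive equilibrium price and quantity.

P* = 534.2, Q* = 424

Solving each curve for Q: Qs = 317.16 + 0.2P.
The market clears where 1492.4 - 2P = 317.16 + 0.2P. Rearranging, 2.2P = 1175.24, hence P* = 534.2.
Substitute back: Q* = 1492.4 - 2(534.2) = 424.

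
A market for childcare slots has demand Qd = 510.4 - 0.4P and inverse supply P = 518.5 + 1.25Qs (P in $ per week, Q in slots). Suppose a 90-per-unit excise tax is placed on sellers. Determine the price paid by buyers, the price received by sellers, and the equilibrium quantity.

In direct form, Qs = -414.8 + 0.8P.
The tax drives a wedge P_b - P_s = 90. Substituting P_s = P_b - 90 into supply: Qs = -486.8 + 0.8P_b.
Set Qd = Qs: 510.4 - 0.4P_b = -486.8 + 0.8P_b, so 997.2 = 1.2P_b and P_b = 831.
Then P_s = 831 - 90 = 741 and Q = 510.4 - 0.4(831) = 178.

P_b = 831, P_s = 741, Q = 178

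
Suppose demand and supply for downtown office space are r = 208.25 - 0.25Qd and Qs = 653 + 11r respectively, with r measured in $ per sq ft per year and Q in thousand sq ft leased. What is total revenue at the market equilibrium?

Total revenue = 9420

Rewriting in direct form: Qd = 833 - 4r.
The market clears where 833 - 4r = 653 + 11r. Rearranging, 15r = 180, hence r* = 12.
Substitute back: Q* = 833 - 4(12) = 785.
Total revenue = r* × Q* = 12 × 785 = 9420.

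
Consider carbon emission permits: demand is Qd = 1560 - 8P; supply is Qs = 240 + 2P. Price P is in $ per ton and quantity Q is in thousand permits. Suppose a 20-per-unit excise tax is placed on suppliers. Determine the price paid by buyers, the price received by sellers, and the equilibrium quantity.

Suppliers keep P_s = P_b - 20 per unit, so supply in terms of the buyer price is Qs = 200 + 2P_b.
Set Qd = Qs: 1560 - 8P_b = 200 + 2P_b, so 1360 = 10P_b and P_b = 136.
Then P_s = 136 - 20 = 116 and Q = 1560 - 8(136) = 472.

P_b = 136, P_s = 116, Q = 472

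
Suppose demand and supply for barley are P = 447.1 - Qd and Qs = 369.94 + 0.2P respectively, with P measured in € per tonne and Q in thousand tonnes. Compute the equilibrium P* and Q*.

P* = 64.3, Q* = 382.8

In direct form, Qd = 447.1 - P.
At equilibrium Qd = Qs, so 447.1 - P = 369.94 + 0.2P; collecting terms, 77.16 = 1.2P and P* = 64.3.
Substitute back: Q* = 447.1 - 64.3 = 382.8.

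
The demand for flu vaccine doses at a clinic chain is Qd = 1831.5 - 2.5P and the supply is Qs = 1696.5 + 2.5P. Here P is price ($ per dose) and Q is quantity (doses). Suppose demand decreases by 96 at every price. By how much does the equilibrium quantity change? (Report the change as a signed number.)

ΔQ = -48

At equilibrium Qd = Qs, so 1831.5 - 2.5P = 1696.5 + 2.5P; collecting terms, 135 = 5P and P* = 27.
Plugging P* into demand: Q* = 1831.5 - 2.5(27) = 1764.
After the shift, demand is Qd = 1735.5 - 2.5P.
The new intersection has 39 = 5P, i.e. P = 7.8, Q = 1716.
ΔQ = 1716 - 1764 = -48.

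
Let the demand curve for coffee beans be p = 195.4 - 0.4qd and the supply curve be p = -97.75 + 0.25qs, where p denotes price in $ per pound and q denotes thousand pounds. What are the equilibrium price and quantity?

In direct form, qd = 488.5 - 2.5p and qs = 391 + 4p.
Set qd = qs: 488.5 - 2.5p = 391 + 4p, so 97.5 = 6.5p and p* = 15.
Substitute back: q* = 488.5 - 2.5(15) = 451.

p* = 15, q* = 451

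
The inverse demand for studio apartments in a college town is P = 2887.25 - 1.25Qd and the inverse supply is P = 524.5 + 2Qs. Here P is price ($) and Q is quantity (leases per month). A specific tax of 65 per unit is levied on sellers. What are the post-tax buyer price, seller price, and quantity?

Rewriting in direct form: Qd = 2309.8 - 0.8P and Qs = -262.25 + 0.5P.
Sellers keep P_s = P_b - 65 per unit, so supply in terms of the buyer price is Qs = -294.75 + 0.5P_b.
Market clearing requires 2309.8 - 0.8P_b = -294.75 + 0.5P_b; hence 2604.55 = 1.3P_b and P_b = 2003.5.
Then P_s = 2003.5 - 65 = 1938.5 and Q = 2309.8 - 0.8(2003.5) = 707.

P_b = 2003.5, P_s = 1938.5, Q = 707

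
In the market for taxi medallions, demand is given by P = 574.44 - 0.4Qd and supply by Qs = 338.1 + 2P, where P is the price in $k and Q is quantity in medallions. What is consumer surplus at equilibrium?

Consumer surplus = 136488.242

Solving each curve for Q: Qd = 1436.1 - 2.5P.
At equilibrium Qd = Qs, so 1436.1 - 2.5P = 338.1 + 2P; collecting terms, 1098 = 4.5P and P* = 244.
From the demand curve, Q* = 1436.1 - 2.5(244) = 826.1.
Demand choke price (Qd = 0): P = 1436.1/2.5 = 574.44. Consumer surplus = ½ × (574.44 - 244) × 826.1 = 136488.242.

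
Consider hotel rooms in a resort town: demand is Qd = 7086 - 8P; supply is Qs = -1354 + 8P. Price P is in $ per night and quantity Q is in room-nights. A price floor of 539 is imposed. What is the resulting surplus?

With P fixed at 539, quantity demanded is 2774 and quantity supplied is 2958.
Surplus = Qs - Qd = 2958 - 2774 = 184.

Surplus = 184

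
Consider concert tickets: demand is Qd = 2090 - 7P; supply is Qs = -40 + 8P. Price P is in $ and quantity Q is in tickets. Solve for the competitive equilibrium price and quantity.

The market clears where 2090 - 7P = -40 + 8P. Rearranging, 15P = 2130, hence P* = 142.
Then Q* = 2090 - 7(142) = 1096.

P* = 142, Q* = 1096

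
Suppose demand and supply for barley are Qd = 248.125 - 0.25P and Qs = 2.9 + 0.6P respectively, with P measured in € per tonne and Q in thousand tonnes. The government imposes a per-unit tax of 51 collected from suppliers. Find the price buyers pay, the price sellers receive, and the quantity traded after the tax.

P_b = 324.5, P_s = 273.5, Q = 167

The tax drives a wedge P_b - P_s = 51. Substituting P_s = P_b - 51 into supply: Qs = -27.7 + 0.6P_b.
Equate demand and the shifted supply: 248.125 - 0.25P_b = -27.7 + 0.6P_b, giving 0.85P_b = 275.825, so P_b = 324.5.
Then P_s = 324.5 - 51 = 273.5 and Q = 248.125 - 0.25(324.5) = 167.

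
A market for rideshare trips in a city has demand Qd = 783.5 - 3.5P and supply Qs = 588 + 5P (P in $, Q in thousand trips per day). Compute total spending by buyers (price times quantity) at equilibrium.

Set Qd = Qs: 783.5 - 3.5P = 588 + 5P, so 195.5 = 8.5P and P* = 23.
Then Q* = 783.5 - 3.5(23) = 703.
Total spending by buyers = P* × Q* = 23 × 703 = 16169.

Total spending by buyers = 16169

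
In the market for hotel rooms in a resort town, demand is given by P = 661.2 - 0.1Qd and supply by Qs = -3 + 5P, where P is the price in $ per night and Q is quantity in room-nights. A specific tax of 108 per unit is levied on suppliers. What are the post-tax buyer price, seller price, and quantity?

Inverting to quantity form: Qd = 6612 - 10P.
Suppliers keep P_s = P_b - 108 per unit, so supply in terms of the buyer price is Qs = -543 + 5P_b.
Set Qd = Qs: 6612 - 10P_b = -543 + 5P_b, so 7155 = 15P_b and P_b = 477.
Then P_s = 477 - 108 = 369 and Q = 6612 - 10(477) = 1842.

P_b = 477, P_s = 369, Q = 1842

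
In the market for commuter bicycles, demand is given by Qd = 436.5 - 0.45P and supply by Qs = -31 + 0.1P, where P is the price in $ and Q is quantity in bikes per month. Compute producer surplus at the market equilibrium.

Producer surplus = 14580

Set Qd = Qs: 436.5 - 0.45P = -31 + 0.1P, so 467.5 = 0.55P and P* = 850.
Substitute back: Q* = 436.5 - 0.45(850) = 54.
Supply choke price (Qs = 0): P = 310. Producer surplus = ½ × (850 - 310) × 54 = 14580.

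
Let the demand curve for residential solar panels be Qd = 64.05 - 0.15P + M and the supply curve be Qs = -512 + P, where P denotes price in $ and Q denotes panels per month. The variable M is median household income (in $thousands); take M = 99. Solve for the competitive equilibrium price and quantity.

P* = 587, Q* = 75

With M = 99, demand is Qd = 163.05 - 0.15P.
At equilibrium Qd = Qs, so 163.05 - 0.15P = -512 + P; collecting terms, 675.05 = 1.15P and P* = 587.
Substitute back: Q* = 163.05 - 0.15(587) = 75.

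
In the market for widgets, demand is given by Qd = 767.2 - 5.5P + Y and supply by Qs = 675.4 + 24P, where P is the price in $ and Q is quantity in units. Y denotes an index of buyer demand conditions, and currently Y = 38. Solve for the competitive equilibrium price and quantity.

P* = 4.4, Q* = 781

With Y = 38, demand is Qd = 805.2 - 5.5P.
At equilibrium Qd = Qs, so 805.2 - 5.5P = 675.4 + 24P; collecting terms, 129.8 = 29.5P and P* = 4.4.
Then Q* = 805.2 - 5.5(4.4) = 781.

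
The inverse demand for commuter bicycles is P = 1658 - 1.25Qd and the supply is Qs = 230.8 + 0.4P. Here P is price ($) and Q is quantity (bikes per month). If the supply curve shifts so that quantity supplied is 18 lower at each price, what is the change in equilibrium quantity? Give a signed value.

Inverting to quantity form: Qd = 1326.4 - 0.8P.
Set Qd = Qs: 1326.4 - 0.8P = 230.8 + 0.4P, so 1095.6 = 1.2P and P* = 913.
Then Q* = 1326.4 - 0.8(913) = 596.
After the shift, supply is Qs = 212.8 + 0.4P.
Re-solving, 1.2P = 1113.6 gives P = 928 and Q = 584.
ΔQ = 584 - 596 = -12.

ΔQ = -12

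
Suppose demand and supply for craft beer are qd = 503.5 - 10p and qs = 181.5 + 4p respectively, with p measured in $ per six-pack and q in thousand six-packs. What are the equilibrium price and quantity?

p* = 23, q* = 273.5

The market clears where 503.5 - 10p = 181.5 + 4p. Rearranging, 14p = 322, hence p* = 23.
Plugging p* into demand: q* = 503.5 - 10(23) = 273.5.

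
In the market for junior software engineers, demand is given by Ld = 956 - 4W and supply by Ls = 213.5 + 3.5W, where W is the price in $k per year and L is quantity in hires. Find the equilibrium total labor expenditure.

At equilibrium Ld = Ls, so 956 - 4W = 213.5 + 3.5W; collecting terms, 742.5 = 7.5W and W* = 99.
Then L* = 956 - 4(99) = 560.
Total labor expenditure = W* × L* = 99 × 560 = 55440.

Total labor expenditure = 55440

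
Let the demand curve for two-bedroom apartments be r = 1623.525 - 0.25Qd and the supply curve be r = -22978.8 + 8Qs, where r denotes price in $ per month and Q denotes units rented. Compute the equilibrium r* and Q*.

r* = 878, Q* = 2982.1

Inverting to quantity form: Qd = 6494.1 - 4r and Qs = 2872.35 + 0.125r.
Equating demand and supply, 6494.1 - 4r = 2872.35 + 0.125r gives 4.125r = 3621.75, so r* = 878.
From the demand curve, Q* = 6494.1 - 4(878) = 2982.1.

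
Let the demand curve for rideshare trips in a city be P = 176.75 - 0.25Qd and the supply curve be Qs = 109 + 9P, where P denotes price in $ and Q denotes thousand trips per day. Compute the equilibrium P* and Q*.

Inverting to quantity form: Qd = 707 - 4P.
Set Qd = Qs: 707 - 4P = 109 + 9P, so 598 = 13P and P* = 46.
Then Q* = 707 - 4(46) = 523.

P* = 46, Q* = 523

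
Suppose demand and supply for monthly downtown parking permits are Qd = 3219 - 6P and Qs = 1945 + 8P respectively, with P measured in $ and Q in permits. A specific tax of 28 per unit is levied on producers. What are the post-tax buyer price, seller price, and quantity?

Producers keep P_s = P_b - 28 per unit, so supply in terms of the buyer price is Qs = 1721 + 8P_b.
Equate demand and the shifted supply: 3219 - 6P_b = 1721 + 8P_b, giving 14P_b = 1498, so P_b = 107.
So P_s = 79 and the quantity traded is Q = 3219 - 6(107) = 2577.

P_b = 107, P_s = 79, Q = 2577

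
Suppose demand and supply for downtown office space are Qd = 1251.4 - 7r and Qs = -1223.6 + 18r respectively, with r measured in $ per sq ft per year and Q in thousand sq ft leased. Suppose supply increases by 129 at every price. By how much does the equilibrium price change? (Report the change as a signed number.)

At equilibrium Qd = Qs, so 1251.4 - 7r = -1223.6 + 18r; collecting terms, 2475 = 25r and r* = 99.
From the demand curve, Q* = 1251.4 - 7(99) = 558.4.
After the shift, supply is Qs = -1094.6 + 18r.
Re-solving, 25r = 2346 gives r = 93.84 and Q = 594.52.
Δr = 93.84 - 99 = -5.16.

Δr = -5.16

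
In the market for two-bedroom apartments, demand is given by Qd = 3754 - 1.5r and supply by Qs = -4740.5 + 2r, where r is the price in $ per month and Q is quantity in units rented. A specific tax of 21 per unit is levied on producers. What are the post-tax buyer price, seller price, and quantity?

Producers keep r_s = r_b - 21 per unit, so supply in terms of the buyer price is Qs = -4782.5 + 2r_b.
Equate demand and the shifted supply: 3754 - 1.5r_b = -4782.5 + 2r_b, giving 3.5r_b = 8536.5, so r_b = 2439.
So r_s = 2418 and the quantity traded is Q = 3754 - 1.5(2439) = 95.5.

r_b = 2439, r_s = 2418, Q = 95.5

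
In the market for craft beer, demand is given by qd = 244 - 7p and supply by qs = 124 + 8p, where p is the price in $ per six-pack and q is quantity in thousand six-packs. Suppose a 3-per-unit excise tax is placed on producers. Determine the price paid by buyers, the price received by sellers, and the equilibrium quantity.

p_b = 9.6, p_s = 6.6, q = 176.8

The tax drives a wedge p_b - p_s = 3. Substituting p_s = p_b - 3 into supply: qs = 100 + 8p_b.
Set qd = qs: 244 - 7p_b = 100 + 8p_b, so 144 = 15p_b and p_b = 9.6.
Then p_s = 9.6 - 3 = 6.6 and q = 244 - 7(9.6) = 176.8.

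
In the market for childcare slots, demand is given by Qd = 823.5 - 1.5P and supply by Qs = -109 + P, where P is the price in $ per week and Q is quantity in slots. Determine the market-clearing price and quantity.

P* = 373, Q* = 264

The market clears where 823.5 - 1.5P = -109 + P. Rearranging, 2.5P = 932.5, hence P* = 373.
Then Q* = 823.5 - 1.5(373) = 264.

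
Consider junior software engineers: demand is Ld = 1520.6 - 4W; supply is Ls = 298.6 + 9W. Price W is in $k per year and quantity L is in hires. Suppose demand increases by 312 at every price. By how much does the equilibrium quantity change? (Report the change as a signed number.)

Equating demand and supply, 1520.6 - 4W = 298.6 + 9W gives 13W = 1222, so W* = 94.
Substitute back: L* = 1520.6 - 4(94) = 1144.6.
After the shift, demand is Ld = 1832.6 - 4W.
The new intersection has 1534 = 13W, i.e. W = 118, L = 1360.6.
ΔL = 1360.6 - 1144.6 = 216.

ΔL = 216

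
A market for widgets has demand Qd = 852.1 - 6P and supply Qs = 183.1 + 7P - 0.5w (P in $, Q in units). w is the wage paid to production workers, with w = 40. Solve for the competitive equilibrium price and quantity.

With w = 40, supply is Qs = 163.1 + 7P.
At equilibrium Qd = Qs, so 852.1 - 6P = 163.1 + 7P; collecting terms, 689 = 13P and P* = 53.
Substitute back: Q* = 852.1 - 6(53) = 534.1.

P* = 53, Q* = 534.1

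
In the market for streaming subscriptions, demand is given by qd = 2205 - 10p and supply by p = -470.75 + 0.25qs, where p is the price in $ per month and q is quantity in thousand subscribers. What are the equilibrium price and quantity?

Rewriting in direct form: qs = 1883 + 4p.
Equating demand and supply, 2205 - 10p = 1883 + 4p gives 14p = 322, so p* = 23.
Substitute back: q* = 2205 - 10(23) = 1975.

p* = 23, q* = 1975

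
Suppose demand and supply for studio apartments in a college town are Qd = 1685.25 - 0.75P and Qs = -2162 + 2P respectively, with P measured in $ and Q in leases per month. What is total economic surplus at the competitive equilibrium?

Equating demand and supply, 1685.25 - 0.75P = -2162 + 2P gives 2.75P = 3847.25, so P* = 1399.
Plugging P* into demand: Q* = 1685.25 - 0.75(1399) = 636.
Demand choke price = 2247; supply choke price = 1081. CS = ½(2247 - 1399)(636) = 269664; PS = ½(1399 - 1081)(636) = 101124. Total surplus = 370788.

Total surplus = 370788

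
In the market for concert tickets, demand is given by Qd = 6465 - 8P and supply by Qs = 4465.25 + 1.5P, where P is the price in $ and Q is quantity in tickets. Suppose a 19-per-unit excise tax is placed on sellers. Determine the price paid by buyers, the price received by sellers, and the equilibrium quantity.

P_b = 213.5, P_s = 194.5, Q = 4757

With a tax of 19 on sellers, they supply based on the net price P_s = P_b - 19, so Qs = 4436.75 + 1.5P_b.
Equate demand and the shifted supply: 6465 - 8P_b = 4436.75 + 1.5P_b, giving 9.5P_b = 2028.25, so P_b = 213.5.
So P_s = 194.5 and the quantity traded is Q = 6465 - 8(213.5) = 4757.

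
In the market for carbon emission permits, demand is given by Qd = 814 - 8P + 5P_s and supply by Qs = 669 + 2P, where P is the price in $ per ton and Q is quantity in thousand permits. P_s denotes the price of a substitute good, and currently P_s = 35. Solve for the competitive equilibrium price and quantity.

With P_s = 35, demand is Qd = 989 - 8P.
Equating demand and supply, 989 - 8P = 669 + 2P gives 10P = 320, so P* = 32.
From the demand curve, Q* = 989 - 8(32) = 733.

P* = 32, Q* = 733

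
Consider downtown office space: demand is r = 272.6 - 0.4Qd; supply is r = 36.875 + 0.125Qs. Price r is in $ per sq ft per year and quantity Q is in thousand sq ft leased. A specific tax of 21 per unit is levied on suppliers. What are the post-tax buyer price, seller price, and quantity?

r_b = 109, r_s = 88, Q = 409

In direct form, Qd = 681.5 - 2.5r and Qs = -295 + 8r.
With a tax of 21 on suppliers, they supply based on the net price r_s = r_b - 21, so Qs = -463 + 8r_b.
Equate demand and the shifted supply: 681.5 - 2.5r_b = -463 + 8r_b, giving 10.5r_b = 1144.5, so r_b = 109.
Then r_s = 109 - 21 = 88 and Q = 681.5 - 2.5(109) = 409.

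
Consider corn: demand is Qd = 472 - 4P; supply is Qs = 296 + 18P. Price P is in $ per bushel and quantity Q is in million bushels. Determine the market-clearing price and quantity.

Set Qd = Qs: 472 - 4P = 296 + 18P, so 176 = 22P and P* = 8.
Plugging P* into demand: Q* = 472 - 4(8) = 440.

P* = 8, Q* = 440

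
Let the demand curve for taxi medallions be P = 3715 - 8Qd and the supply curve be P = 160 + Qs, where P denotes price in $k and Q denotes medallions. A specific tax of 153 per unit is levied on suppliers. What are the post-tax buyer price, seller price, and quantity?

Rewriting in direct form: Qd = 464.375 - 0.125P and Qs = -160 + P.
With a tax of 153 on suppliers, they supply based on the net price P_s = P_b - 153, so Qs = -313 + P_b.
Equate demand and the shifted supply: 464.375 - 0.125P_b = -313 + P_b, giving 1.125P_b = 777.375, so P_b = 691.
Then P_s = 691 - 153 = 538 and Q = 464.375 - 0.125(691) = 378.

P_b = 691, P_s = 538, Q = 378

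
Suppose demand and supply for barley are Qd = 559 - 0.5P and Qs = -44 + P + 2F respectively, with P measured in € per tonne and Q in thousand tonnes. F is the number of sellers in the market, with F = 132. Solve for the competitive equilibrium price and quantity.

With F = 132, supply is Qs = 220 + P.
The market clears where 559 - 0.5P = 220 + P. Rearranging, 1.5P = 339, hence P* = 226.
Then Q* = 559 - 0.5(226) = 446.

P* = 226, Q* = 446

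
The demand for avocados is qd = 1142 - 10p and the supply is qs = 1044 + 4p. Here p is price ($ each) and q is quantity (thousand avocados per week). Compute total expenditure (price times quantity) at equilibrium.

Total expenditure = 7504

Set qd = qs: 1142 - 10p = 1044 + 4p, so 98 = 14p and p* = 7.
Then q* = 1142 - 10(7) = 1072.
Total expenditure = p* × q* = 7 × 1072 = 7504.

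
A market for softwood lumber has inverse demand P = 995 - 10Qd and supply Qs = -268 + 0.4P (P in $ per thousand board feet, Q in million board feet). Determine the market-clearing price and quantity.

Rewriting in direct form: Qd = 99.5 - 0.1P.
Equating demand and supply, 99.5 - 0.1P = -268 + 0.4P gives 0.5P = 367.5, so P* = 735.
Substitute back: Q* = 99.5 - 0.1(735) = 26.

P* = 735, Q* = 26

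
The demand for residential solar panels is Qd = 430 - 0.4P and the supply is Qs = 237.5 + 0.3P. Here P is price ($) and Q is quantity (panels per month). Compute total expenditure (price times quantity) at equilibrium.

Total expenditure = 88000

At equilibrium Qd = Qs, so 430 - 0.4P = 237.5 + 0.3P; collecting terms, 192.5 = 0.7P and P* = 275.
Then Q* = 430 - 0.4(275) = 320.
Total expenditure = P* × Q* = 275 × 320 = 88000.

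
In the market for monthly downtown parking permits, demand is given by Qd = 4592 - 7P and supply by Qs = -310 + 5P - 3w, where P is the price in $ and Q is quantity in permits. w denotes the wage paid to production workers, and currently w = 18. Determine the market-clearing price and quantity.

P* = 413, Q* = 1701

With w = 18, supply is Qs = -364 + 5P.
Equating demand and supply, 4592 - 7P = -364 + 5P gives 12P = 4956, so P* = 413.
Then Q* = 4592 - 7(413) = 1701.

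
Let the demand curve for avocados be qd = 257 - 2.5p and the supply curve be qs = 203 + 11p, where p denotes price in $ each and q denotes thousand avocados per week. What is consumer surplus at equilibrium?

Consumer surplus = 12201.8

At equilibrium qd = qs, so 257 - 2.5p = 203 + 11p; collecting terms, 54 = 13.5p and p* = 4.
Plugging p* into demand: q* = 257 - 2.5(4) = 247.
Demand choke price (qd = 0): p = 257/2.5 = 102.8. Consumer surplus = ½ × (102.8 - 4) × 247 = 12201.8.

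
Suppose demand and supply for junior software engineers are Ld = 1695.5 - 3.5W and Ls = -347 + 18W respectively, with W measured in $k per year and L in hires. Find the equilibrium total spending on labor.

Total spending on labor = 129485

The market clears where 1695.5 - 3.5W = -347 + 18W. Rearranging, 21.5W = 2042.5, hence W* = 95.
Then L* = 1695.5 - 3.5(95) = 1363.
Total spending on labor = W* × L* = 95 × 1363 = 129485.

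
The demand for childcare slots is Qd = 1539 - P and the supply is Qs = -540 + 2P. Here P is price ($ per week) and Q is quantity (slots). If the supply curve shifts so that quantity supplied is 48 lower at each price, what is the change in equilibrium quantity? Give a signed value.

Equating demand and supply, 1539 - P = -540 + 2P gives 3P = 2079, so P* = 693.
From the demand curve, Q* = 1539 - 693 = 846.
After the shift, supply is Qs = -588 + 2P.
New equilibrium: 2127 = 3P, so P = 709 and Q = 830.
ΔQ = 830 - 846 = -16.

ΔQ = -16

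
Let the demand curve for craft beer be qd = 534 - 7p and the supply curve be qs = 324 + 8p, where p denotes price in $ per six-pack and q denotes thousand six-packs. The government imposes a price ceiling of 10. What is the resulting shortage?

At p = 10: qd = 464 and qs = 404.
Shortage = qd - qs = 464 - 404 = 60.

Shortage = 60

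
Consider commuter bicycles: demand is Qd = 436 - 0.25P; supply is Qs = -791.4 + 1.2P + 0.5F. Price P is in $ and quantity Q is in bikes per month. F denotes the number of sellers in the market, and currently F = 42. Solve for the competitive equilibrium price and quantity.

P* = 832, Q* = 228

With F = 42, supply is Qs = -770.4 + 1.2P.
The market clears where 436 - 0.25P = -770.4 + 1.2P. Rearranging, 1.45P = 1206.4, hence P* = 832.
Plugging P* into demand: Q* = 436 - 0.25(832) = 228.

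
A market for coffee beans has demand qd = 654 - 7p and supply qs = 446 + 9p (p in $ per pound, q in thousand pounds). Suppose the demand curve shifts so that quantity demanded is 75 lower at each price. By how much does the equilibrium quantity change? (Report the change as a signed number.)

Δq = -42.1875

The market clears where 654 - 7p = 446 + 9p. Rearranging, 16p = 208, hence p* = 13.
Substitute back: q* = 654 - 7(13) = 563.
After the shift, demand is qd = 579 - 7p.
The new intersection has 133 = 16p, i.e. p = 8.3125, q = 520.8125.
Δq = 520.8125 - 563 = -42.1875.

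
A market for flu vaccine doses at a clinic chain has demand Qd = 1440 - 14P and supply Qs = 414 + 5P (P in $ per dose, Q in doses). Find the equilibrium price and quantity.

P* = 54, Q* = 684

The market clears where 1440 - 14P = 414 + 5P. Rearranging, 19P = 1026, hence P* = 54.
Plugging P* into demand: Q* = 1440 - 14(54) = 684.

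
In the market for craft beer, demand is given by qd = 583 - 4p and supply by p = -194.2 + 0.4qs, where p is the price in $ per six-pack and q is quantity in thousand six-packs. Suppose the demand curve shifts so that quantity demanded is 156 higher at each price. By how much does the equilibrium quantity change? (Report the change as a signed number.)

Δq = 60

Rewriting in direct form: qs = 485.5 + 2.5p.
The market clears where 583 - 4p = 485.5 + 2.5p. Rearranging, 6.5p = 97.5, hence p* = 15.
Substitute back: q* = 583 - 4(15) = 523.
After the shift, demand is qd = 739 - 4p.
Re-solving, 6.5p = 253.5 gives p = 39 and q = 583.
Δq = 583 - 523 = 60.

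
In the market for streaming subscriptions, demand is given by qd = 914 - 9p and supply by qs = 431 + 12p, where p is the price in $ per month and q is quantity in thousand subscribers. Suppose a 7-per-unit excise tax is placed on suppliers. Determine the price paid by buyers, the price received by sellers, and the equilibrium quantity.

With a tax of 7 on suppliers, they supply based on the net price p_s = p_b - 7, so qs = 347 + 12p_b.
Market clearing requires 914 - 9p_b = 347 + 12p_b; hence 567 = 21p_b and p_b = 27.
Then p_s = 27 - 7 = 20 and q = 914 - 9(27) = 671.

p_b = 27, p_s = 20, q = 671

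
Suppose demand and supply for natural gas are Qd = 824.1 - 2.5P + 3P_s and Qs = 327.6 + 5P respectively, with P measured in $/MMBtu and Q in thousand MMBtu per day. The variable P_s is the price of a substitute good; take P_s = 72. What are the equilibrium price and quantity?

P* = 95, Q* = 802.6

With P_s = 72, demand is Qd = 1040.1 - 2.5P.
Set Qd = Qs: 1040.1 - 2.5P = 327.6 + 5P, so 712.5 = 7.5P and P* = 95.
Plugging P* into demand: Q* = 1040.1 - 2.5(95) = 802.6.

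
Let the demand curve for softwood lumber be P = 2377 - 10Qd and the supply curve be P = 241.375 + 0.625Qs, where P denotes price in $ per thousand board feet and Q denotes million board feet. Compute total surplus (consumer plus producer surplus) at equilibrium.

Solving each curve for Q: Qd = 237.7 - 0.1P and Qs = -386.2 + 1.6P.
Set Qd = Qs: 237.7 - 0.1P = -386.2 + 1.6P, so 623.9 = 1.7P and P* = 367.
Then Q* = 237.7 - 0.1(367) = 201.
Demand choke price = 2377; supply choke price = 241.375. CS = ½(2377 - 367)(201) = 202005; PS = ½(367 - 241.375)(201) = 12625.3125. Total surplus = 214630.3125.

Total surplus = 214630.3125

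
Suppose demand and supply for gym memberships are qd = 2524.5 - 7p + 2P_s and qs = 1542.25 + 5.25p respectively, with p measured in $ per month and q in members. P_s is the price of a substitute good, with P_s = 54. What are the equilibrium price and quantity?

With P_s = 54, demand is qd = 2632.5 - 7p.
At equilibrium qd = qs, so 2632.5 - 7p = 1542.25 + 5.25p; collecting terms, 1090.25 = 12.25p and p* = 89.
Then q* = 2632.5 - 7(89) = 2009.5.

p* = 89, q* = 2009.5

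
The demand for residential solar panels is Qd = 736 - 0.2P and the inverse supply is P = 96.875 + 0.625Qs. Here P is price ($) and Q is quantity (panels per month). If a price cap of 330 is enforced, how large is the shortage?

Shortage = 297

Solving each curve for Q: Qs = -155 + 1.6P.
At P = 330: Qd = 670 and Qs = 373.
Shortage = Qd - Qs = 670 - 373 = 297.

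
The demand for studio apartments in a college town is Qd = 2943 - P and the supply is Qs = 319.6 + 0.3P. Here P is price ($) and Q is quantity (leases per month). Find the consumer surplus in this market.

Consumer surplus = 427812.5

The market clears where 2943 - P = 319.6 + 0.3P. Rearranging, 1.3P = 2623.4, hence P* = 2018.
Then Q* = 2943 - 2018 = 925.
Demand choke price (Qd = 0): P = 2943. Consumer surplus = ½ × (2943 - 2018) × 925 = 427812.5.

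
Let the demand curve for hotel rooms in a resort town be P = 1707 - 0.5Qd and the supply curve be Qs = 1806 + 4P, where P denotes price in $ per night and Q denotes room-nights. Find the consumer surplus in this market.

Consumer surplus = 2070721

Inverting to quantity form: Qd = 3414 - 2P.
The market clears where 3414 - 2P = 1806 + 4P. Rearranging, 6P = 1608, hence P* = 268.
Then Q* = 3414 - 2(268) = 2878.
Demand choke price (Qd = 0): P = 3414/2 = 1707. Consumer surplus = ½ × (1707 - 268) × 2878 = 2070721.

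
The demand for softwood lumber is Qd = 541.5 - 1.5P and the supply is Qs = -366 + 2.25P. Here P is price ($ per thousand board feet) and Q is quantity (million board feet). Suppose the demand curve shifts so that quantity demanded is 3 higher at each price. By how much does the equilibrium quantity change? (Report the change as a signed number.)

At equilibrium Qd = Qs, so 541.5 - 1.5P = -366 + 2.25P; collecting terms, 907.5 = 3.75P and P* = 242.
Plugging P* into demand: Q* = 541.5 - 1.5(242) = 178.5.
After the shift, demand is Qd = 544.5 - 1.5P.
The new intersection has 910.5 = 3.75P, i.e. P = 242.8, Q = 180.3.
ΔQ = 180.3 - 178.5 = 1.8.

ΔQ = 1.8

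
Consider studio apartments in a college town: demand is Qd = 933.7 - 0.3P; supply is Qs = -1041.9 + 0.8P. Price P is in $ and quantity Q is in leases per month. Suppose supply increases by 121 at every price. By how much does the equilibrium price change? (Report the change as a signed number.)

ΔP = -110

Equating demand and supply, 933.7 - 0.3P = -1041.9 + 0.8P gives 1.1P = 1975.6, so P* = 1796.
Plugging P* into demand: Q* = 933.7 - 0.3(1796) = 394.9.
After the shift, supply is Qs = -920.9 + 0.8P.
Re-solving, 1.1P = 1854.6 gives P = 1686 and Q = 427.9.
ΔP = 1686 - 1796 = -110.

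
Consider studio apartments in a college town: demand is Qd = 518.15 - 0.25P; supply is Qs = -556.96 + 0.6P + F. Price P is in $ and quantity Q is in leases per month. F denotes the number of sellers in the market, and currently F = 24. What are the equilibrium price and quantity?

With F = 24, supply is Qs = -532.96 + 0.6P.
At equilibrium Qd = Qs, so 518.15 - 0.25P = -532.96 + 0.6P; collecting terms, 1051.11 = 0.85P and P* = 1236.6.
Plugging P* into demand: Q* = 518.15 - 0.25(1236.6) = 209.

P* = 1236.6, Q* = 209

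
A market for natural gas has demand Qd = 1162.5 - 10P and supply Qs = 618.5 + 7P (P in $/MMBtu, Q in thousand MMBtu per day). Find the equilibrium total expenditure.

Total expenditure = 26960

Set Qd = Qs: 1162.5 - 10P = 618.5 + 7P, so 544 = 17P and P* = 32.
From the demand curve, Q* = 1162.5 - 10(32) = 842.5.
Total expenditure = P* × Q* = 32 × 842.5 = 26960.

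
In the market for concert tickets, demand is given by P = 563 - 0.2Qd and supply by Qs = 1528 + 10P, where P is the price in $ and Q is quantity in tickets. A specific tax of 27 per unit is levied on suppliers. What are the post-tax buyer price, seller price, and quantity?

P_b = 103.8, P_s = 76.8, Q = 2296

Rewriting in direct form: Qd = 2815 - 5P.
The tax drives a wedge P_b - P_s = 27. Substituting P_s = P_b - 27 into supply: Qs = 1258 + 10P_b.
Equate demand and the shifted supply: 2815 - 5P_b = 1258 + 10P_b, giving 15P_b = 1557, so P_b = 103.8.
Then P_s = 103.8 - 27 = 76.8 and Q = 2815 - 5(103.8) = 2296.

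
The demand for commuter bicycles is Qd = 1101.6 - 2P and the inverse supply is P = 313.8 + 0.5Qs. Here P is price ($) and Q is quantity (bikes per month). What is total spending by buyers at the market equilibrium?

Solving each curve for Q: Qs = -627.6 + 2P.
Set Qd = Qs: 1101.6 - 2P = -627.6 + 2P, so 1729.2 = 4P and P* = 432.3.
Then Q* = 1101.6 - 2(432.3) = 237.
Total spending by buyers = P* × Q* = 432.3 × 237 = 102455.1.

Total spending by buyers = 102455.1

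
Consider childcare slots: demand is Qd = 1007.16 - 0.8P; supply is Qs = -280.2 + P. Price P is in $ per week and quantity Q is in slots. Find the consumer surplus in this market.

Consumer surplus = 118265.625

Equating demand and supply, 1007.16 - 0.8P = -280.2 + P gives 1.8P = 1287.36, so P* = 715.2.
From the demand curve, Q* = 1007.16 - 0.8(715.2) = 435.
Demand choke price (Qd = 0): P = 1007.16/0.8 = 1258.95. Consumer surplus = ½ × (1258.95 - 715.2) × 435 = 118265.625.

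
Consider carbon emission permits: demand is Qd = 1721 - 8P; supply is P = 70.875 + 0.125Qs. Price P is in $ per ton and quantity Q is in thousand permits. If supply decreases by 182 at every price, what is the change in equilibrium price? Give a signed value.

ΔP = 11.375

Inverting to quantity form: Qs = -567 + 8P.
Set Qd = Qs: 1721 - 8P = -567 + 8P, so 2288 = 16P and P* = 143.
Then Q* = 1721 - 8(143) = 577.
After the shift, supply is Qs = -749 + 8P.
New equilibrium: 2470 = 16P, so P = 154.375 and Q = 486.
ΔP = 154.375 - 143 = 11.375.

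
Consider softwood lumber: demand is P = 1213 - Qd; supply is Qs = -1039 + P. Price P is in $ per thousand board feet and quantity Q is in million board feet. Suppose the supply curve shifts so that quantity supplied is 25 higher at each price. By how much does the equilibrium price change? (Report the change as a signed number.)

ΔP = -12.5

In direct form, Qd = 1213 - P.
The market clears where 1213 - P = -1039 + P. Rearranging, 2P = 2252, hence P* = 1126.
Substitute back: Q* = 1213 - 1126 = 87.
After the shift, supply is Qs = -1014 + P.
Re-solving, 2P = 2227 gives P = 1113.5 and Q = 99.5.
ΔP = 1113.5 - 1126 = -12.5.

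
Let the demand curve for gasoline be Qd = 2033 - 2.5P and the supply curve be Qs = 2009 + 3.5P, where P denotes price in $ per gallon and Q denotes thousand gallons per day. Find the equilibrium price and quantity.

The market clears where 2033 - 2.5P = 2009 + 3.5P. Rearranging, 6P = 24, hence P* = 4.
From the demand curve, Q* = 2033 - 2.5(4) = 2023.

P* = 4, Q* = 2023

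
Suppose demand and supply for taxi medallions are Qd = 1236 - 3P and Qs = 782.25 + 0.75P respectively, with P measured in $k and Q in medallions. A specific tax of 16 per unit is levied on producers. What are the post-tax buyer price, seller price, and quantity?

With a tax of 16 on producers, they supply based on the net price P_s = P_b - 16, so Qs = 770.25 + 0.75P_b.
Set Qd = Qs: 1236 - 3P_b = 770.25 + 0.75P_b, so 465.75 = 3.75P_b and P_b = 124.2.
So P_s = 108.2 and the quantity traded is Q = 1236 - 3(124.2) = 863.4.

P_b = 124.2, P_s = 108.2, Q = 863.4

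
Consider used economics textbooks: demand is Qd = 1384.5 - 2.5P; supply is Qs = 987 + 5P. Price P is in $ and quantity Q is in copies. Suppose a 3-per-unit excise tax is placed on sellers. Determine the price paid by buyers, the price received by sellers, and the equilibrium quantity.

P_b = 55, P_s = 52, Q = 1247

With a tax of 3 on sellers, they supply based on the net price P_s = P_b - 3, so Qs = 972 + 5P_b.
Equate demand and the shifted supply: 1384.5 - 2.5P_b = 972 + 5P_b, giving 7.5P_b = 412.5, so P_b = 55.
Then P_s = 55 - 3 = 52 and Q = 1384.5 - 2.5(55) = 1247.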